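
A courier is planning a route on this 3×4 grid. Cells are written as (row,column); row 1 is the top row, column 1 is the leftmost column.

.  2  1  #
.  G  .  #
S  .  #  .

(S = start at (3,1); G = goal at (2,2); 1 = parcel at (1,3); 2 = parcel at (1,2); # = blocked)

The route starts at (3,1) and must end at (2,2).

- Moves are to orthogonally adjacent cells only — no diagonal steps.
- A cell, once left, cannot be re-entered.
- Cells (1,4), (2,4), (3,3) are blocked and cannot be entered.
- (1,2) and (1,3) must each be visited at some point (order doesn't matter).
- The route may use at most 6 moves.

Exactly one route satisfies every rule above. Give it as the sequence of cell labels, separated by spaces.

The budget equals the shortest possible length, so every move has to be on a shortest route through the required cells.
Route from (3,1): up 2 to (1,1), right 2 to (1,3), down 1 to (2,3), left 1 to (2,2) — 6 moves in all.
Check: all required cells visited; 6 ≤ 6 moves.

(3,1) (2,1) (1,1) (1,2) (1,3) (2,3) (2,2)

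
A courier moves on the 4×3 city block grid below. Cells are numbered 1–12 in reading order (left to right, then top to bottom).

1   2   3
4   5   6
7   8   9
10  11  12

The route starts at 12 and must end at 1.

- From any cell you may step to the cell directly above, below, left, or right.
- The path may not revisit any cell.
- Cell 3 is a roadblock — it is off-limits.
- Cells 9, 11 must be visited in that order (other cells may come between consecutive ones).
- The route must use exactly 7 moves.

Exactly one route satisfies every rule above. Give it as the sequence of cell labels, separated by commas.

12, 9, 8, 11, 10, 7, 4, 1

The waypoints must appear in the order 9, 11, with no cell reused.
Route from 12: up to 9, left to 8, down to 11, left to 10, 3× up (reaching 1) — 7 moves in all.
Check: order respected (9 at step 1, 11 at step 3); 7 moves as required.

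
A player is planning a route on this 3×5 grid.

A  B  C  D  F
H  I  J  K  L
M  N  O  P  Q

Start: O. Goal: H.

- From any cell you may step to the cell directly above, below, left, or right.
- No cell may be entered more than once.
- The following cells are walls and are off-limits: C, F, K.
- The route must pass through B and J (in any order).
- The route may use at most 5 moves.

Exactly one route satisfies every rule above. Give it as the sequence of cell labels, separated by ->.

The budget equals the shortest possible length, so every move has to be on a shortest route through the required cells.
Route from O: up 1 to J, left 1 to I, up 1 to B, left 1 to A, down 1 to H — 5 moves in all.
Check: all required cells visited; 5 ≤ 5 moves.

O -> J -> I -> B -> A -> H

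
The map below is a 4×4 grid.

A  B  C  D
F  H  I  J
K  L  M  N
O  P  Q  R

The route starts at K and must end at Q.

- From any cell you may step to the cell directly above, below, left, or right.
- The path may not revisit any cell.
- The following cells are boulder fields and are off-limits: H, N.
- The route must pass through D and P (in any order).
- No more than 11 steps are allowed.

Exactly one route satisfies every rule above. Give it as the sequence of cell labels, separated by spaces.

K F A B C D J I M L P Q

The budget equals the shortest possible length, so every move has to be on a shortest route through the required cells.
Route from K: up 2 to A, right 3 to D, down 1 to J, left 1 to I, down 1 to M, left 1 to L, down 1 to P, right 1 to Q — 11 moves in all.
Check: all required cells visited; 11 ≤ 11 moves.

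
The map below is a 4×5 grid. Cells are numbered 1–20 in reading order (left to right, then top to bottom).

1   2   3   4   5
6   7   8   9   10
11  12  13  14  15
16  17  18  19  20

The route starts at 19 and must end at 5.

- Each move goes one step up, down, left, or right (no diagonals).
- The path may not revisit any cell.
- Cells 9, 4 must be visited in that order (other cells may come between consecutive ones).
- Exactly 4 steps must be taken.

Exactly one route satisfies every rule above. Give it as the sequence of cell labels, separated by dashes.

The waypoints must appear in the order 9, 4, with no cell reused.
Route from 19: 3× up (reaching 4), right to 5 — 4 moves in all.
Check: order respected (9 at step 2, 4 at step 3); 4 moves as required.

19 - 14 - 9 - 4 - 5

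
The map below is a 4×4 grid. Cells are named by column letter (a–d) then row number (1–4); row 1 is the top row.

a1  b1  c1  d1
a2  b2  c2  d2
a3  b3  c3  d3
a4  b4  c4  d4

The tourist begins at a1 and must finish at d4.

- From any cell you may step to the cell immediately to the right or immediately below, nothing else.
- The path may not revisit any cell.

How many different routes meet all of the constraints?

A right/down-only route from a1 to d4 makes exactly 3 down-moves and 3 right-moves in some order.
With no other constraints that would be C(6,3) = 20 routes.
That gives 20 routes.

20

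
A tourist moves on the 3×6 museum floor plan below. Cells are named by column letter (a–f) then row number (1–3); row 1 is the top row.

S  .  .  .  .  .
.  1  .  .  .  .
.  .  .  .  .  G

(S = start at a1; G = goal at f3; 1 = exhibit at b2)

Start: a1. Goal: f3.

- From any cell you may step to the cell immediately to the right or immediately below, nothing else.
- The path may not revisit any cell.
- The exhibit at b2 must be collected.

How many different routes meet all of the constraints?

10

A right/down-only route from a1 to f3 makes exactly 2 down-moves and 5 right-moves in some order.
With no other constraints that would be C(7,2) = 21 routes.
Split at b2 and multiply the segment counts: a1→b2: 2; b2→f3: 5; product = 10.
That gives 10 routes.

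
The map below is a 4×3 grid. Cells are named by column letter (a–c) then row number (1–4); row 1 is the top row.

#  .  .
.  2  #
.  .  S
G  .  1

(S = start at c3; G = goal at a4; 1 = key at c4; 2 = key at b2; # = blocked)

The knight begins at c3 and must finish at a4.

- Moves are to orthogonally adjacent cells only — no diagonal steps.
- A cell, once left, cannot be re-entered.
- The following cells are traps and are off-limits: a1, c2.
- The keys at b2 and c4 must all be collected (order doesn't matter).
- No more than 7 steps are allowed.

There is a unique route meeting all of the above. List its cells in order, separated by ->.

c3 -> c4 -> b4 -> b3 -> b2 -> a2 -> a3 -> a4

The 7-move cap with required stops at b2, c4 leaves no slack for detours.
Route from c3: down to c4, left to b4, 2× up (reaching b2), left to a2, 2× down (reaching a4) — 7 moves in all.
Check: all required cells visited; 7 ≤ 7 moves.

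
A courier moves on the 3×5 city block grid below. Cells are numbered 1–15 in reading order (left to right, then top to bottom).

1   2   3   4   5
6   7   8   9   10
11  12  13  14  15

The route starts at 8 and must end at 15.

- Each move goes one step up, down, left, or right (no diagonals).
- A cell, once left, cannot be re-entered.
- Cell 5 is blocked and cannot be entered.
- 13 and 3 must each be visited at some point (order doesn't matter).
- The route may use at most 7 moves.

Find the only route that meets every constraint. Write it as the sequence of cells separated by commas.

The 7-move cap with required stops at 13, 3 leaves no slack for detours.
Route from 8: up 1 to 3, left 1 to 2, down 2 to 12, right 3 to 15 — 7 moves in all.
Check: all required cells visited; 7 ≤ 7 moves.

8, 3, 2, 7, 12, 13, 14, 15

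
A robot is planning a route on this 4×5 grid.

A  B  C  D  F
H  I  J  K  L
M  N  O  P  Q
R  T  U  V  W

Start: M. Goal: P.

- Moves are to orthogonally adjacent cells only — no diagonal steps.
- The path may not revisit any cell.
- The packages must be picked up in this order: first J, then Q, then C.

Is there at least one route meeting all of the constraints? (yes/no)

no

Ignoring the required order, 246 revisit-free routes from M to P pass through all of J, Q, and C; the waypoint orders that occur are C → J → Q (98); J → C → Q (96); Q → C → J (36); C → Q → J (12); Q → J → C (4) — never J → Q → C.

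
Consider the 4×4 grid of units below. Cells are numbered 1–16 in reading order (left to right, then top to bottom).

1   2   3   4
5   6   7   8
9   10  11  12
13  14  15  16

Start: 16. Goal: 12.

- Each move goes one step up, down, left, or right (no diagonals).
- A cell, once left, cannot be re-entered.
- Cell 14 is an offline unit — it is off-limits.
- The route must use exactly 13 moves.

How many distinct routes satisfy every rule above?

2

Need simple routes of exactly 13 moves from 16 to 12 (Manhattan distance 1, so 6 moves are spent on a detour and 6 undoing it).
Enumerating: 16 15 11 7 6 10 9 5 1 2 3 4 8 12 | 16 15 11 10 9 5 1 2 6 7 3 4 8 12.
That gives 2 routes.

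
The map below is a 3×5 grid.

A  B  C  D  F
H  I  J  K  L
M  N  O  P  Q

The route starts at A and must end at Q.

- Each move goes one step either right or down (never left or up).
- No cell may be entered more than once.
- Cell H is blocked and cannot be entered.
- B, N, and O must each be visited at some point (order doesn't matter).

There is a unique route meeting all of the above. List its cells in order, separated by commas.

A, B, I, N, O, P, Q

Moves only go right or down, so the column and row indices never decrease.
Route from A: right to B, 2× down (reaching N), 3× right (reaching Q) — 6 moves in all.
Check: all required cells visited.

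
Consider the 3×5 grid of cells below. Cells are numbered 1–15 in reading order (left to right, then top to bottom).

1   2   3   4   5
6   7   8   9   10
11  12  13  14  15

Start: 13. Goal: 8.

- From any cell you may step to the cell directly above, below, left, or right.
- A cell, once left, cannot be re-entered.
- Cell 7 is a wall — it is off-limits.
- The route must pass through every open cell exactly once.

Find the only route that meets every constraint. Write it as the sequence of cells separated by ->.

Need to visit all 14 open cells exactly once, starting at 13 and ending at 8.
Cell 11 has only two open neighbours (6 and 12), so the path must pass straight through it: one of those is the cell it's entered from and the other is where it exits.
Route from 13: 2× left (reaching 11), 2× up (reaching 1), 4× right (reaching 5), 2× down (reaching 15), left to 14, up to 9, left to 8 — 13 moves in all.
Check: all 14 open cells covered.

13 -> 12 -> 11 -> 6 -> 1 -> 2 -> 3 -> 4 -> 5 -> 10 -> 15 -> 14 -> 9 -> 8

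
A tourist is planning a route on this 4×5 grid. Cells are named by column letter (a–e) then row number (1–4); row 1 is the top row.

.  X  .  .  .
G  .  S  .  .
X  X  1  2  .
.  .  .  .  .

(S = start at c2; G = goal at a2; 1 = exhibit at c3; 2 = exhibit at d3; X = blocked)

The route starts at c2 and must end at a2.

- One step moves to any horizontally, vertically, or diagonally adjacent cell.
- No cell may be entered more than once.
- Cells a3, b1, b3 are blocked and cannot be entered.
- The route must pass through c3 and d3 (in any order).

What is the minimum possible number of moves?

4

Any route passes through c3 and d3 in some order between c2 and a2. Summing Chebyshev distances along each leg and taking the cheapest ordering (c2 → d3 → c3 → a2) gives a lower bound of 1 + 1 + 2 = 4 moves.
A route of 4 moves achieves this: c2 → d3 → c3 → b2 → a2.
Since 4 matches the lower bound, it is optimal.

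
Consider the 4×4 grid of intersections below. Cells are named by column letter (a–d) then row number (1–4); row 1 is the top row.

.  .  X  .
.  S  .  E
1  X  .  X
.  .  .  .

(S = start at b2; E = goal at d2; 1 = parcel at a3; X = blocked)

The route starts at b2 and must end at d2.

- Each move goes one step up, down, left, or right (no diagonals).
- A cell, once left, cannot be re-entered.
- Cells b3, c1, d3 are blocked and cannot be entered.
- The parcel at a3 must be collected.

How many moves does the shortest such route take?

Any route passes through a3 somewhere between b2 and d2. Summing Manhattan distances along the two legs (b2 → a3 → d2) gives a lower bound of 2 + 4 = 6 moves.
The shortest route satisfying every rule uses 8 moves: b2 → a2 → a3 → a4 → b4 → c4 → c3 → c2 → d2.
The no-revisit rule (legs can't share cells) pushes the minimum above the 6-move bound; an exhaustive check rules out every length from 6 to 7, leaving 8 as the minimum.

8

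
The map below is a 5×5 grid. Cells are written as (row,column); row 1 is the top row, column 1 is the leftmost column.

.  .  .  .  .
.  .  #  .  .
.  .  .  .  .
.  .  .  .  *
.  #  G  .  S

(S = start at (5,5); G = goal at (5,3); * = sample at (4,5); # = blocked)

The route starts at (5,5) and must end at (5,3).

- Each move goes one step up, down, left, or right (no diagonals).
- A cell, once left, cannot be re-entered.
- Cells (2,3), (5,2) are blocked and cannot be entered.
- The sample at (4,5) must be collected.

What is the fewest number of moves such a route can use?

Any route passes through (4,5) somewhere between (5,5) and (5,3). Summing Manhattan distances along the two legs ((5,5) → (4,5) → (5,3)) gives a lower bound of 1 + 3 = 4 moves.
A route of 4 moves achieves this: (5,5) → (4,5) → (4,4) → (5,4) → (5,3).
Since 4 matches the lower bound, it is optimal.

4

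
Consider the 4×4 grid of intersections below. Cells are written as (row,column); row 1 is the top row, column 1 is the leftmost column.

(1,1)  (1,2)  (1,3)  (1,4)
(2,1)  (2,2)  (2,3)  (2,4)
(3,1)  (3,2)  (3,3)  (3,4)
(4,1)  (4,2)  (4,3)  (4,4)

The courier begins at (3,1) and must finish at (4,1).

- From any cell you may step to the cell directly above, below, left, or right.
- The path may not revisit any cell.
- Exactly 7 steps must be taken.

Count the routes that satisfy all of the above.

Need simple routes of exactly 7 moves from (3,1) to (4,1) (Manhattan distance 1, so 3 moves are spent on a detour and 3 undoing it).
Enumerating: (3,1) (2,1) (1,1) (1,2) (2,2) (3,2) (4,2) (4,1) | (3,1) (2,1) (2,2) (3,2) (3,3) (4,3) (4,2) (4,1) | (3,1) (2,1) (2,2) (2,3) (3,3) (4,3) (4,2) (4,1) | (3,1) (2,1) (2,2) (2,3) (3,3) (3,2) (4,2) (4,1) | (3,1) (3,2) (2,2) (2,3) (3,3) (4,3) (4,2) (4,1) | (3,1) (3,2) (3,3) (3,4) (4,4) (4,3) (4,2) (4,1).
That gives 6 routes.

6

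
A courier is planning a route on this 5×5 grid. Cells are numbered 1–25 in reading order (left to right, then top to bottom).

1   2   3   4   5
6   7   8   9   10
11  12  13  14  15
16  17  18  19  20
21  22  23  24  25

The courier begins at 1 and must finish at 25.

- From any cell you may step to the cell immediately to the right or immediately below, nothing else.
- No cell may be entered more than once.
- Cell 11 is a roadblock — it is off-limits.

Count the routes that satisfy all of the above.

55

A right/down-only route from 1 to 25 makes exactly 4 down-moves and 4 right-moves in some order.
With no other constraints that would be C(8,4) = 70 routes.
Subtract routes through each blocked cell (inclusion–exclusion for overlaps): − through 11: 15 → 55.
That gives 55 routes.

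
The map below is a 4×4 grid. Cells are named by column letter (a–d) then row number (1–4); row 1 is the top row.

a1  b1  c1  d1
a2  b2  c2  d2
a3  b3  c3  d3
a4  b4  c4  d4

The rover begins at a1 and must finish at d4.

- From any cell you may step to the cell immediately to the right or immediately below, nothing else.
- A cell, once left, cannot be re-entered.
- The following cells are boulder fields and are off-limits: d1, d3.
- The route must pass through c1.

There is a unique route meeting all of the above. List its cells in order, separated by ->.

Moves only go right or down, so the column and row indices never decrease.
Route from a1: 2× right (reaching c1), 3× down (reaching c4), right to d4 — 6 moves in all.
Check: all required cells visited.

a1 -> b1 -> c1 -> c2 -> c3 -> c4 -> d4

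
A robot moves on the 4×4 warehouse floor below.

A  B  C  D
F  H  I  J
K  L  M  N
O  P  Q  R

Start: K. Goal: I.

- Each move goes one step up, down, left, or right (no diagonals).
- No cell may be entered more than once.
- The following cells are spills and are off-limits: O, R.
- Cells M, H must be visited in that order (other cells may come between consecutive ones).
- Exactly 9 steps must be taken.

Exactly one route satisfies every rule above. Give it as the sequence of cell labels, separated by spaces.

The waypoints must appear in the order M, H, with no cell reused.
Route from K: 3× right (reaching N), 2× up (reaching D), 2× left (reaching B), down to H, right to I — 9 moves in all.
Check: order respected (M at step 2, H at step 8); 9 moves as required.

K L M N J D C B H I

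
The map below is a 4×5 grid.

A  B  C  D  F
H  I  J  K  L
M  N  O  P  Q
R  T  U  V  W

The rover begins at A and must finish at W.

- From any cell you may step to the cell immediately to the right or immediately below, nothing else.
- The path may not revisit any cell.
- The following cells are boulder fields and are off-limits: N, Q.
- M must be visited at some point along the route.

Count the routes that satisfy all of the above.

1

A right/down-only route from A to W makes exactly 3 down-moves and 4 right-moves in some order.
With no other constraints that would be C(7,3) = 35 routes.
Split at M and multiply the segment counts (each segment already excludes blocked cells): A→M: 1; M→W: 1; product = 1.
That gives 1 route.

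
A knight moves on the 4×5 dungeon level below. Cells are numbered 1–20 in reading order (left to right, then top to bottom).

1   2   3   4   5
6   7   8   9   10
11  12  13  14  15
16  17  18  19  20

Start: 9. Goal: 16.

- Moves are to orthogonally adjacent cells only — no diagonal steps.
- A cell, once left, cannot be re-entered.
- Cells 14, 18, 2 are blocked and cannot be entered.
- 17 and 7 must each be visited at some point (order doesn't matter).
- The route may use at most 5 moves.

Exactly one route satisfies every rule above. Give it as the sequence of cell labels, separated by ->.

9 -> 8 -> 7 -> 12 -> 17 -> 16

Any route must reach 17 and 7 and still end at 16 within 5 moves, so the order of the required stops is forced.
Route from 9: left 2 to 7, down 2 to 17, left 1 to 16 — 5 moves in all.
Check: all required cells visited; 5 ≤ 5 moves.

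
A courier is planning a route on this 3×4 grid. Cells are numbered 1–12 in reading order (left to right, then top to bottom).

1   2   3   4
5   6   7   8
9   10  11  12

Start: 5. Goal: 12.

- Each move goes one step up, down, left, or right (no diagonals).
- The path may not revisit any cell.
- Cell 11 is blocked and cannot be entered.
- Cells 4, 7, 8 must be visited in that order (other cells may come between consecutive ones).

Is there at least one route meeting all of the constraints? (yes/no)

Ignoring the required order, 3 revisit-free routes from 5 to 12 pass through all of 4, 7, and 8; the waypoint orders that occur are 7 → 4 → 8 (3) — never 4 → 7 → 8.

no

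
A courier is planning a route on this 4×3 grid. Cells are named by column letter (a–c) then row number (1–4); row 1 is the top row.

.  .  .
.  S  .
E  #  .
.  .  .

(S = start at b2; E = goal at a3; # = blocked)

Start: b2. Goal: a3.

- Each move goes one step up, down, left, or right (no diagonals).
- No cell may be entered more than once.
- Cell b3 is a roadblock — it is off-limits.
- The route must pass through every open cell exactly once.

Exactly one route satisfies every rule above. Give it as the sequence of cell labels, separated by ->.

Need to visit all 11 open cells exactly once, starting at b2 and ending at a3.
Route from b2: left to a2, up to a1, 2× right (reaching c1), 3× down (reaching c4), 2× left (reaching a4), up to a3 — 10 moves in all.
Check: all 11 open cells covered.

b2 -> a2 -> a1 -> b1 -> c1 -> c2 -> c3 -> c4 -> b4 -> a4 -> a3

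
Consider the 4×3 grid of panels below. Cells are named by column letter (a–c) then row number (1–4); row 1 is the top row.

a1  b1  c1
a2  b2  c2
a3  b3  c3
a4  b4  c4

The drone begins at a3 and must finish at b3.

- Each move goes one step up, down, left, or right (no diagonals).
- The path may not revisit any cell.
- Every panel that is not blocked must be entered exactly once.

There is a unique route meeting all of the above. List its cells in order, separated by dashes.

a3 - a4 - b4 - c4 - c3 - c2 - c1 - b1 - a1 - a2 - b2 - b3

Need to visit all 12 open cells exactly once, starting at a3 and ending at b3.
Route from a3: down 1 to a4, right 2 to c4, up 3 to c1, left 2 to a1, down 1 to a2, right 1 to b2, down 1 to b3 — 11 moves in all.
Check: all 12 open cells covered.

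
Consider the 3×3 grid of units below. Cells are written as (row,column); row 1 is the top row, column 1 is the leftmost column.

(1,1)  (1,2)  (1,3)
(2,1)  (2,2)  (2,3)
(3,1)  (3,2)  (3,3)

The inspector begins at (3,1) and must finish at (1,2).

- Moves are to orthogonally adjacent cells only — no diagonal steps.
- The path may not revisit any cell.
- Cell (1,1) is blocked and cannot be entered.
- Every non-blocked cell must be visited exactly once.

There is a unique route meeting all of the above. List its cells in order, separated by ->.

(3,1) -> (2,1) -> (2,2) -> (3,2) -> (3,3) -> (2,3) -> (1,3) -> (1,2)

Need to visit all 8 open cells exactly once, starting at (3,1) and ending at (1,2).
Cell (3,3) has only two open neighbours ((2,3) and (3,2)), so the path must pass straight through it: one of those is the cell it's entered from and the other is where it exits.
Route from (3,1): up 1 to (2,1), right 1 to (2,2), down 1 to (3,2), right 1 to (3,3), up 2 to (1,3), left 1 to (1,2) — 7 moves in all.
Check: all 8 open cells covered.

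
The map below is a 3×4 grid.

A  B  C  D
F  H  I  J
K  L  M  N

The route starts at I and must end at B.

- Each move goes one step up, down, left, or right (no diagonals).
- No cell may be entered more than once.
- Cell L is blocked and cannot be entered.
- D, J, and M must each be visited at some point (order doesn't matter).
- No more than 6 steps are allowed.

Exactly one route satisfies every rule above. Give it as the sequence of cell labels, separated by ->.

I -> M -> N -> J -> D -> C -> B

The budget equals the shortest possible length, so every move has to be on a shortest route through the required cells.
Route from I: down to M, right to N, 2× up (reaching D), 2× left (reaching B) — 6 moves in all.
Check: all required cells visited; 6 ≤ 6 moves.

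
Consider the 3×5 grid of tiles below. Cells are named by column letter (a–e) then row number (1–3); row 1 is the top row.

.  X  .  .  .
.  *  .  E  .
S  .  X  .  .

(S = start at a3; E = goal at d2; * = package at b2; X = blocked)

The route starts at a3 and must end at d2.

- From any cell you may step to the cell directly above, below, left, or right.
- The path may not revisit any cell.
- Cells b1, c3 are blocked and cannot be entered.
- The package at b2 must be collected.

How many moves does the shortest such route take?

4

Any route passes through b2 somewhere between a3 and d2. Summing Manhattan distances along the two legs (a3 → b2 → d2) gives a lower bound of 2 + 2 = 4 moves.
A route of 4 moves achieves this: a3 → a2 → b2 → c2 → d2.
Since 4 matches the lower bound, it is optimal.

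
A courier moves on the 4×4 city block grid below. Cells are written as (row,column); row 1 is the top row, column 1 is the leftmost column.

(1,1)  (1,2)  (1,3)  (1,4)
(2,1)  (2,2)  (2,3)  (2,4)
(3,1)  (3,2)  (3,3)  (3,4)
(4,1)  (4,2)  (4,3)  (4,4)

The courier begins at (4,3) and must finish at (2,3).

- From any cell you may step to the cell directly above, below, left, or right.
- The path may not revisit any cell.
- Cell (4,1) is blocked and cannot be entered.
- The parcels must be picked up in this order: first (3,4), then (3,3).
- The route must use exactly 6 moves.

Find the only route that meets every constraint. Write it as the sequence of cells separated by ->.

(4,3) -> (4,4) -> (3,4) -> (3,3) -> (3,2) -> (2,2) -> (2,3)

The waypoints must appear in the order (3,4), (3,3), with no cell reused.
Route from (4,3): right to (4,4), up to (3,4), 2× left (reaching (3,2)), up to (2,2), right to (2,3) — 6 moves in all.
Check: order respected ((3,4) at step 2, (3,3) at step 3); 6 moves as required.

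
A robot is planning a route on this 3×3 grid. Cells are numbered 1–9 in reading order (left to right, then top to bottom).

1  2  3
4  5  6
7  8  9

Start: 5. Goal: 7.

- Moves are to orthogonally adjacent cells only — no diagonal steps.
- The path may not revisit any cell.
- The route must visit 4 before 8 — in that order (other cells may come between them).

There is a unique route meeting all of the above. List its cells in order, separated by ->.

5 -> 4 -> 1 -> 2 -> 3 -> 6 -> 9 -> 8 -> 7

The waypoints must appear in the order 4, 8, with no cell reused.
Route from 5: left 1 to 4, up 1 to 1, right 2 to 3, down 2 to 9, left 2 to 7 — 8 moves in all.
Check: order respected (4 at step 1, 8 at step 7).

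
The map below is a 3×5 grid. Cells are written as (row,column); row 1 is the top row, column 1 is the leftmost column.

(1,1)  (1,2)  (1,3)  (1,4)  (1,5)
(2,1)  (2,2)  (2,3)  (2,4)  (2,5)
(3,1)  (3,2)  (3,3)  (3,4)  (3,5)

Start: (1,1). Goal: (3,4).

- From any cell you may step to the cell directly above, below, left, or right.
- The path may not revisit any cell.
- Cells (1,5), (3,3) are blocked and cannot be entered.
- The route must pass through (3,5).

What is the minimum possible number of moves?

Any route passes through (3,5) somewhere between (1,1) and (3,4). Summing Manhattan distances along the two legs ((1,1) → (3,5) → (3,4)) gives a lower bound of 6 + 1 = 7 moves.
A route of 7 moves achieves this: (1,1) → (2,1) → (2,2) → (2,3) → (2,4) → (2,5) → (3,5) → (3,4).
Since 7 matches the lower bound, it is optimal.

7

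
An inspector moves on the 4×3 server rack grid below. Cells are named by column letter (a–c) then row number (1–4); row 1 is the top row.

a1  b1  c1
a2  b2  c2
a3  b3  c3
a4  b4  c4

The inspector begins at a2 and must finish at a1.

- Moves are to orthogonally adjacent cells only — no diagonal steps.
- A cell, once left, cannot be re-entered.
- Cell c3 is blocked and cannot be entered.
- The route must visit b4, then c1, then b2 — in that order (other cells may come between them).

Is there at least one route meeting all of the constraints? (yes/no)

Ignoring the required order, 1 revisit-free route from a2 to a1 passes through all of b4, c1, and b2; the waypoint orders that occur are b4 → b2 → c1 (1) — never b4 → c1 → b2.

no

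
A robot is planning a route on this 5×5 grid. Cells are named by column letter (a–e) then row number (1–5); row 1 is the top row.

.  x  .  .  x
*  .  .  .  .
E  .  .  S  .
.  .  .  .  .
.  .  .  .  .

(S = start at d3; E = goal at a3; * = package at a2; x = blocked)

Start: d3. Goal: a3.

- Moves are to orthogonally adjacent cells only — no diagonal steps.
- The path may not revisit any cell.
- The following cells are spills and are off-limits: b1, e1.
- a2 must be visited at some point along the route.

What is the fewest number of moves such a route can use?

Any route passes through a2 somewhere between d3 and a3. Summing Manhattan distances along the two legs (d3 → a2 → a3) gives a lower bound of 4 + 1 = 5 moves.
A route of 5 moves achieves this: d3 → d2 → c2 → b2 → a2 → a3.
Since 5 matches the lower bound, it is optimal.

5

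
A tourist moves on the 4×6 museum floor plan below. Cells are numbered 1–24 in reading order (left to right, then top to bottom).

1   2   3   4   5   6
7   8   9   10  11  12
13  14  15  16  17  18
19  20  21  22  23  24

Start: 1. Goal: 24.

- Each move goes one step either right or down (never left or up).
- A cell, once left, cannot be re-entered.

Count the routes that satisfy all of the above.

56

A right/down-only route from 1 to 24 makes exactly 3 down-moves and 5 right-moves in some order.
With no other constraints that would be C(8,3) = 56 routes.
That gives 56 routes.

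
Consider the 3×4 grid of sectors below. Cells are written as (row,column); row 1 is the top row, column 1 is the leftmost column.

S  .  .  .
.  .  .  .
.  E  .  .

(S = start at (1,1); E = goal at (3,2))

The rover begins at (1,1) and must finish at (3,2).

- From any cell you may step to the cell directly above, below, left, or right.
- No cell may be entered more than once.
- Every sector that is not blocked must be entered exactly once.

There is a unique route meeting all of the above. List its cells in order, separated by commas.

Need to visit all 12 open cells exactly once, starting at (1,1) and ending at (3,2).
Cell (1,4) has only two open neighbours ((2,4) and (1,3)), so the path must pass straight through it: one of those is the cell it's entered from and the other is where it exits.
Route from (1,1): 3× right (reaching (1,4)), 2× down (reaching (3,4)), left to (3,3), up to (2,3), 2× left (reaching (2,1)), down to (3,1), right to (3,2) — 11 moves in all.
Check: all 12 open cells covered.

(1,1), (1,2), (1,3), (1,4), (2,4), (3,4), (3,3), (2,3), (2,2), (2,1), (3,1), (3,2)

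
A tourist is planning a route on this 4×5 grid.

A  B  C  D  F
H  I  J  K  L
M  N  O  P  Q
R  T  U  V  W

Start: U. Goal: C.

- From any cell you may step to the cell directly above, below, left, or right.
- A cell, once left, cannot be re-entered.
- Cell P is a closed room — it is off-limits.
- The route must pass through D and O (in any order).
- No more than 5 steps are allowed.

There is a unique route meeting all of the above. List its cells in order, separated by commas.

Any route must reach D and O and still end at C within 5 moves, so the order of the required stops is forced.
Route from U: up 2 to J, right 1 to K, up 1 to D, left 1 to C — 5 moves in all.
Check: all required cells visited; 5 ≤ 5 moves.

U, O, J, K, D, C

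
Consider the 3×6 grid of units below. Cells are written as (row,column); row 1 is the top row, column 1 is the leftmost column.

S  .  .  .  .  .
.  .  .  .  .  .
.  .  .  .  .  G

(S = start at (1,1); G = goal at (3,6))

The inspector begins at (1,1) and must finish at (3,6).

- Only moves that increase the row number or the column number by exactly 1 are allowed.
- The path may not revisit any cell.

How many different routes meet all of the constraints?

21

A right/down-only route from (1,1) to (3,6) makes exactly 2 down-moves and 5 right-moves in some order.
With no other constraints that would be C(7,2) = 21 routes.
That gives 21 routes.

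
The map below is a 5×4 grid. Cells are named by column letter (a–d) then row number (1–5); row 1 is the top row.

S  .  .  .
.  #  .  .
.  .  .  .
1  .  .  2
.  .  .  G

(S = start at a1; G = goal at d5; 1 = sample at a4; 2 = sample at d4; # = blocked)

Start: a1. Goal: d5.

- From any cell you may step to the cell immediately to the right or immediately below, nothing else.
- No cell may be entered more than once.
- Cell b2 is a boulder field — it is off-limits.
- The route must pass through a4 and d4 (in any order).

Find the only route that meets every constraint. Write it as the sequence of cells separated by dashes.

Moves only go right or down, so the column and row indices never decrease.
Route from a1: down 3 to a4, right 3 to d4, down 1 to d5 — 7 moves in all.
Check: all required cells visited.

a1 - a2 - a3 - a4 - b4 - c4 - d4 - d5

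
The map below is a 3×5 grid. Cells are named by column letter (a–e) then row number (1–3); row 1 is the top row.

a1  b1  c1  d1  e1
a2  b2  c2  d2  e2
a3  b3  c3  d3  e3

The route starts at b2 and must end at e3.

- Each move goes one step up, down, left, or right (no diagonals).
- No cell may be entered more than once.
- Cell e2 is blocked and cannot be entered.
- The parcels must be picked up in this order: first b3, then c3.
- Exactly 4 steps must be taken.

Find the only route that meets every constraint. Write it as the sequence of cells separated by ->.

The waypoints must appear in the order b3, c3, with no cell reused.
Route from b2: down to b3, 3× right (reaching e3) — 4 moves in all.
Check: order respected (b3 at step 1, c3 at step 2); 4 moves as required.

b2 -> b3 -> c3 -> d3 -> e3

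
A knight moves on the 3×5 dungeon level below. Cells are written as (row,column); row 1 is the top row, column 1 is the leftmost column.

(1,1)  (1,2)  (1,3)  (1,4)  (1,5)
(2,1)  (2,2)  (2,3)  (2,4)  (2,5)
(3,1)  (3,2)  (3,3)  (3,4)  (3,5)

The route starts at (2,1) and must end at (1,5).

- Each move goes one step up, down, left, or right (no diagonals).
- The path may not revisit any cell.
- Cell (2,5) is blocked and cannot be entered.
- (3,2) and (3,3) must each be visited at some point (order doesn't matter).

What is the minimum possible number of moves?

7

Any route passes through (3,2) and (3,3) in some order between (2,1) and (1,5). Summing Manhattan distances along each leg and taking the cheapest ordering ((2,1) → (3,2) → (3,3) → (1,5)) gives a lower bound of 2 + 1 + 4 = 7 moves.
A route of 7 moves achieves this: (2,1) → (3,1) → (3,2) → (3,3) → (2,3) → (1,3) → (1,4) → (1,5).
Since 7 matches the lower bound, it is optimal.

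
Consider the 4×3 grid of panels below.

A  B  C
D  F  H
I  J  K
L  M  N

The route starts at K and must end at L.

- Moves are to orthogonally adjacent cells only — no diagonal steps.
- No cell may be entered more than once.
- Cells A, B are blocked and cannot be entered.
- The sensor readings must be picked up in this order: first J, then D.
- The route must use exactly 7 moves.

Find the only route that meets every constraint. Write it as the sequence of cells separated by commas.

The waypoints must appear in the order J, D, with no cell reused.
Route from K: down to N, left to M, 2× up (reaching F), left to D, 2× down (reaching L) — 7 moves in all.
Check: order respected (J at step 3, D at step 5); 7 moves as required.

K, N, M, J, F, D, I, L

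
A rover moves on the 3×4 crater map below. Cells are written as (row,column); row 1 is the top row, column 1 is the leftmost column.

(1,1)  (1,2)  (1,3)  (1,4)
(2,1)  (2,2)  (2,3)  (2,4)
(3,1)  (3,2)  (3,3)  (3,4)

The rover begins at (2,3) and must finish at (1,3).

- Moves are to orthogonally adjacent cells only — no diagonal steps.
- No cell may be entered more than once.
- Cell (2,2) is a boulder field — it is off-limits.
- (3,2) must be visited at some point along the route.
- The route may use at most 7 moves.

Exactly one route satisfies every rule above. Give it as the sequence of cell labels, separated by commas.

(2,3), (3,3), (3,2), (3,1), (2,1), (1,1), (1,2), (1,3)

The 7-move cap with required stops at (3,2) leaves no slack for detours.
Route from (2,3): down 1 to (3,3), left 2 to (3,1), up 2 to (1,1), right 2 to (1,3) — 7 moves in all.
Check: all required cells visited; 7 ≤ 7 moves.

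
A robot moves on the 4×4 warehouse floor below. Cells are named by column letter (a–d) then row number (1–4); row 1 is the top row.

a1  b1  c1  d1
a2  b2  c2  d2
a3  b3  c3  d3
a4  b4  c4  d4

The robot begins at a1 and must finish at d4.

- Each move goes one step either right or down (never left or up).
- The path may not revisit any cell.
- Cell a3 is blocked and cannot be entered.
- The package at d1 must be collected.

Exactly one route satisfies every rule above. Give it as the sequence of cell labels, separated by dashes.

Moves only go right or down, so the column and row indices never decrease.
Route from a1: 3× right (reaching d1), 3× down (reaching d4) — 6 moves in all.
Check: all required cells visited.

a1 - b1 - c1 - d1 - d2 - d3 - d4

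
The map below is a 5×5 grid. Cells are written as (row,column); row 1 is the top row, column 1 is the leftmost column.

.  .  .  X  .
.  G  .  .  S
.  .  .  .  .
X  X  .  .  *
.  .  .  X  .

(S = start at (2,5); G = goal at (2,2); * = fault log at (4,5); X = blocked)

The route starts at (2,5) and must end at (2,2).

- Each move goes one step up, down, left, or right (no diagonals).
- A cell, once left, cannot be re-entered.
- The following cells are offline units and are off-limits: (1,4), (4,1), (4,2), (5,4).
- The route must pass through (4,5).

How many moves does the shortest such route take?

Any route passes through (4,5) somewhere between (2,5) and (2,2). Summing Manhattan distances along the two legs ((2,5) → (4,5) → (2,2)) gives a lower bound of 2 + 5 = 7 moves.
A route of 7 moves achieves this: (2,5) → (3,5) → (4,5) → (4,4) → (3,4) → (2,4) → (2,3) → (2,2).
Since 7 matches the lower bound, it is optimal.

7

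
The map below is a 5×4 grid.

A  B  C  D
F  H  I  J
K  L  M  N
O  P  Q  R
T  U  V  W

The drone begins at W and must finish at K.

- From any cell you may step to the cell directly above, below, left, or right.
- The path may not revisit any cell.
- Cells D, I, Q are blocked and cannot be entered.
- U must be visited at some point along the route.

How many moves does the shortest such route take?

Any route passes through U somewhere between W and K. Summing Manhattan distances along the two legs (W → U → K) gives a lower bound of 2 + 3 = 5 moves.
A route of 5 moves achieves this: W → V → U → P → L → K.
Since 5 matches the lower bound, it is optimal.

5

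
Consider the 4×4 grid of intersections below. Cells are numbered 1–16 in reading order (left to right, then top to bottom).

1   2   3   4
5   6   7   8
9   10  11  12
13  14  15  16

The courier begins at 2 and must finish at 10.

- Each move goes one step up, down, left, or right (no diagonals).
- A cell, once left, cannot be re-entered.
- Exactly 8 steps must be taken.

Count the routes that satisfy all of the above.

22

Need simple routes of exactly 8 moves from 2 to 10 (Manhattan distance 2, so 3 moves are spent on a detour and 3 undoing it).
Branch systematically from the start, pruning whenever the remaining move budget drops below the Manhattan distance to 10 or differs from it in parity. Grouping the completions by first move — via 6: 7; via 1: 3; via 3: 12 — and summing: 7 + 3 + 12 = 22.
That gives 22 routes.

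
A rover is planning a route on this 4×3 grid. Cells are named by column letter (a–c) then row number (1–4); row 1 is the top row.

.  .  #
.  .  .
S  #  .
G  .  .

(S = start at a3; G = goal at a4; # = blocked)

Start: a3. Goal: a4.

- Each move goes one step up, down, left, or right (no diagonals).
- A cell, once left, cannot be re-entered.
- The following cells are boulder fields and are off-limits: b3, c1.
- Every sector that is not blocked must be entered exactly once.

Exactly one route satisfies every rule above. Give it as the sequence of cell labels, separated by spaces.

a3 a2 a1 b1 b2 c2 c3 c4 b4 a4

Need to visit all 10 open cells exactly once, starting at a3 and ending at a4.
Route from a3: 2× up (reaching a1), right to b1, down to b2, right to c2, 2× down (reaching c4), 2× left (reaching a4) — 9 moves in all.
Check: all 10 open cells covered.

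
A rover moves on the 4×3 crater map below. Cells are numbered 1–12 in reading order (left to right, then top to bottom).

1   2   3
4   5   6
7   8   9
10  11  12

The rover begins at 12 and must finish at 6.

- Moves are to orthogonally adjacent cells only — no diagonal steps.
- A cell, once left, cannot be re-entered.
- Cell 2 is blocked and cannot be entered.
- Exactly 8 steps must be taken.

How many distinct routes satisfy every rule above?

2

Need simple routes of exactly 8 moves from 12 to 6 (Manhattan distance 2, so 3 moves are spent on a detour and 3 undoing it).
Enumerating: 12 9 8 11 10 7 4 5 6 | 12 11 10 7 4 5 8 9 6.
That gives 2 routes.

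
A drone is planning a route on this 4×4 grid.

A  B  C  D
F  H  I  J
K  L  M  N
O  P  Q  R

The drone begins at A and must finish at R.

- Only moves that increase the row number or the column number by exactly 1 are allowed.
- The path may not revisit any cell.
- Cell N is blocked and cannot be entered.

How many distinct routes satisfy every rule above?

A right/down-only route from A to R makes exactly 3 down-moves and 3 right-moves in some order.
With no other constraints that would be C(6,3) = 20 routes.
Subtract routes through each blocked cell (inclusion–exclusion for overlaps): − through N: 10 → 10.
That gives 10 routes.

10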